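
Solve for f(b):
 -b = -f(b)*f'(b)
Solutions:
 f(b) = -sqrt(C1 + b^2)
 f(b) = sqrt(C1 + b^2)


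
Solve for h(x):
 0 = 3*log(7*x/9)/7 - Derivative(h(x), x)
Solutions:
 h(x) = C1 + 3*x*log(x)/7 - 6*x*log(3)/7 - 3*x/7 + 3*x*log(7)/7


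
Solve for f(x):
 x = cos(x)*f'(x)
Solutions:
 f(x) = C1 + Integral(x/cos(x), x)


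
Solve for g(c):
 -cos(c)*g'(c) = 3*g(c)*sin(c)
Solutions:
 g(c) = C1*cos(c)^3


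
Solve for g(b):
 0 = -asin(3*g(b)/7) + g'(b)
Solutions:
 Integral(1/asin(3*_y/7), (_y, g(b))) = C1 + b


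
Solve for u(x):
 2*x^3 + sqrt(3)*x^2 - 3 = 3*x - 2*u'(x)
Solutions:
 u(x) = C1 - x^4/4 - sqrt(3)*x^3/6 + 3*x^2/4 + 3*x/2


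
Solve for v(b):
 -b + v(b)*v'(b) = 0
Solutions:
 v(b) = -sqrt(C1 + b^2)
 v(b) = sqrt(C1 + b^2)


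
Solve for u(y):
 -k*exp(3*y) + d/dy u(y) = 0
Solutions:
 u(y) = C1 + k*exp(3*y)/3


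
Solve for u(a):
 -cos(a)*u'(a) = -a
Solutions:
 u(a) = C1 + Integral(a/cos(a), a)


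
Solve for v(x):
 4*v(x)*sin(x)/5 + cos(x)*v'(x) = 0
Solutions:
 v(x) = C1*cos(x)^(4/5)


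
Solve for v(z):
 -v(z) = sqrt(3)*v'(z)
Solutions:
 v(z) = C1*exp(-sqrt(3)*z/3)


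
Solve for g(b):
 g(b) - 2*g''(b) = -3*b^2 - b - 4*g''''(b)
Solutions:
 g(b) = -3*b^2 - b + (C1*sin(sqrt(2)*b/4) + C2*cos(sqrt(2)*b/4))*exp(-sqrt(6)*b/4) + (C3*sin(sqrt(2)*b/4) + C4*cos(sqrt(2)*b/4))*exp(sqrt(6)*b/4) - 12


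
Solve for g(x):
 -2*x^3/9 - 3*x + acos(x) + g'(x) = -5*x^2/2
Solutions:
 g(x) = C1 + x^4/18 - 5*x^3/6 + 3*x^2/2 - x*acos(x) + sqrt(1 - x^2)


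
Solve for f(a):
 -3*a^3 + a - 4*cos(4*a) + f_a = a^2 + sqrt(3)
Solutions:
 f(a) = C1 + 3*a^4/4 + a^3/3 - a^2/2 + sqrt(3)*a + sin(4*a)


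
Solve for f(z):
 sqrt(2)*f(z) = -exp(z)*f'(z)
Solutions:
 f(z) = C1*exp(sqrt(2)*exp(-z))


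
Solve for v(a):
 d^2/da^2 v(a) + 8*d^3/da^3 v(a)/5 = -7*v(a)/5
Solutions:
 v(a) = C1*exp(a*(-10 + 25/(24*sqrt(66129) + 6173)^(1/3) + (24*sqrt(66129) + 6173)^(1/3))/48)*sin(sqrt(3)*a*(-(24*sqrt(66129) + 6173)^(1/3) + 25/(24*sqrt(66129) + 6173)^(1/3))/48) + C2*exp(a*(-10 + 25/(24*sqrt(66129) + 6173)^(1/3) + (24*sqrt(66129) + 6173)^(1/3))/48)*cos(sqrt(3)*a*(-(24*sqrt(66129) + 6173)^(1/3) + 25/(24*sqrt(66129) + 6173)^(1/3))/48) + C3*exp(-a*(25/(24*sqrt(66129) + 6173)^(1/3) + 5 + (24*sqrt(66129) + 6173)^(1/3))/24)


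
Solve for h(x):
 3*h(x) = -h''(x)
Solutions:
 h(x) = C1*sin(sqrt(3)*x) + C2*cos(sqrt(3)*x)


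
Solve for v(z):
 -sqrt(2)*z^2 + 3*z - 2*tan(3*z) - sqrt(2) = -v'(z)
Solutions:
 v(z) = C1 + sqrt(2)*z^3/3 - 3*z^2/2 + sqrt(2)*z - 2*log(cos(3*z))/3


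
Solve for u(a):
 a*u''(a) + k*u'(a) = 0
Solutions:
 u(a) = C1 + a^(1 - re(k))*(C2*sin(log(a)*Abs(im(k))) + C3*cos(log(a)*im(k)))


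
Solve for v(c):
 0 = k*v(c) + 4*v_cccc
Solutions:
 v(c) = C1*exp(-sqrt(2)*c*(-k)^(1/4)/2) + C2*exp(sqrt(2)*c*(-k)^(1/4)/2) + C3*exp(-sqrt(2)*I*c*(-k)^(1/4)/2) + C4*exp(sqrt(2)*I*c*(-k)^(1/4)/2)


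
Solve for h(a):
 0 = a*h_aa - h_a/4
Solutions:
 h(a) = C1 + C2*a^(5/4)


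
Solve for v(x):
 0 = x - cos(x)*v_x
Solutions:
 v(x) = C1 + Integral(x/cos(x), x)


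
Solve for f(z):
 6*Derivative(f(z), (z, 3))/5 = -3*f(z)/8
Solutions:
 f(z) = C3*exp(-2^(2/3)*5^(1/3)*z/4) + (C1*sin(2^(2/3)*sqrt(3)*5^(1/3)*z/8) + C2*cos(2^(2/3)*sqrt(3)*5^(1/3)*z/8))*exp(2^(2/3)*5^(1/3)*z/8)


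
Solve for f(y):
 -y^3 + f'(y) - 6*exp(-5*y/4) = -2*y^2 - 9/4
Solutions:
 f(y) = C1 + y^4/4 - 2*y^3/3 - 9*y/4 - 24*exp(-5*y/4)/5


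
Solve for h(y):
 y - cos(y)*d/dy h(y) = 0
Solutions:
 h(y) = C1 + Integral(y/cos(y), y)


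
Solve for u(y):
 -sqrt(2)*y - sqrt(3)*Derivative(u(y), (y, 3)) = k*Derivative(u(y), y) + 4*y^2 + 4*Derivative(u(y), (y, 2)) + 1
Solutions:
 u(y) = C1 + C2*exp(sqrt(3)*y*(sqrt(-sqrt(3)*k + 4) - 2)/3) + C3*exp(-sqrt(3)*y*(sqrt(-sqrt(3)*k + 4) + 2)/3) - 4*y^3/(3*k) - sqrt(2)*y^2/(2*k) - y/k + 16*y^2/k^2 + 4*sqrt(2)*y/k^2 + 8*sqrt(3)*y/k^2 - 128*y/k^3


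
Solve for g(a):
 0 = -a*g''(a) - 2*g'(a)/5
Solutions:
 g(a) = C1 + C2*a^(3/5)


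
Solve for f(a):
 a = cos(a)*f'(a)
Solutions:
 f(a) = C1 + Integral(a/cos(a), a)


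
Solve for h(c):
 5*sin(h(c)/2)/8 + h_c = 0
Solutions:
 5*c/8 + log(cos(h(c)/2) - 1) - log(cos(h(c)/2) + 1) = C1


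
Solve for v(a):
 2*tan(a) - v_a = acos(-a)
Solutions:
 v(a) = C1 - a*acos(-a) - sqrt(1 - a^2) - 2*log(cos(a))


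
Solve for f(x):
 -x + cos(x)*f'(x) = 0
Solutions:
 f(x) = C1 + Integral(x/cos(x), x)


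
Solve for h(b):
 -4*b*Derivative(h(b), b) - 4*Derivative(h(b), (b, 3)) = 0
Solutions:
 h(b) = C1 + Integral(C2*airyai(-b) + C3*airybi(-b), b)


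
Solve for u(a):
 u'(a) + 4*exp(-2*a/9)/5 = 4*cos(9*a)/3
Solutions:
 u(a) = C1 + 4*sin(9*a)/27 + 18*exp(-2*a/9)/5


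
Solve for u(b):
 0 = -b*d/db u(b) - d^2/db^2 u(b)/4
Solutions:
 u(b) = C1 + C2*erf(sqrt(2)*b)


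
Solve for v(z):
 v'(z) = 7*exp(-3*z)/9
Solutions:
 v(z) = C1 - 7*exp(-3*z)/27


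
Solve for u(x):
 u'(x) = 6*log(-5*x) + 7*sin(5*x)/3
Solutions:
 u(x) = C1 + 6*x*log(-x) - 6*x + 6*x*log(5) - 7*cos(5*x)/15


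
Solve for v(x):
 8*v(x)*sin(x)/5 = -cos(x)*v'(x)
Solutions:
 v(x) = C1*cos(x)^(8/5)


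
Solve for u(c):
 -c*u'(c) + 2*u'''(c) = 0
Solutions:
 u(c) = C1 + Integral(C2*airyai(2^(2/3)*c/2) + C3*airybi(2^(2/3)*c/2), c)


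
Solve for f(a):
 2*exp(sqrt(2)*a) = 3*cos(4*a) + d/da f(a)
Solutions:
 f(a) = C1 + sqrt(2)*exp(sqrt(2)*a) - 3*sin(4*a)/4


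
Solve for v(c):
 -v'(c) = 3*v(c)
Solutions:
 v(c) = C1*exp(-3*c)


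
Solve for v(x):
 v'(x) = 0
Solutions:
 v(x) = C1


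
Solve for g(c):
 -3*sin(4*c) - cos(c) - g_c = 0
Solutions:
 g(c) = C1 - sin(c) + 3*cos(4*c)/4


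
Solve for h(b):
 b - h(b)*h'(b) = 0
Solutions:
 h(b) = -sqrt(C1 + b^2)
 h(b) = sqrt(C1 + b^2)


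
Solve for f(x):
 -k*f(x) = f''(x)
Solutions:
 f(x) = C1*exp(-x*sqrt(-k)) + C2*exp(x*sqrt(-k))


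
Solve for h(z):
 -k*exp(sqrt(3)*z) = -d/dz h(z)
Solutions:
 h(z) = C1 + sqrt(3)*k*exp(sqrt(3)*z)/3


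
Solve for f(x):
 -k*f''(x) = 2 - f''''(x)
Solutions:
 f(x) = C1 + C2*x + C3*exp(-sqrt(k)*x) + C4*exp(sqrt(k)*x) - x^2/k


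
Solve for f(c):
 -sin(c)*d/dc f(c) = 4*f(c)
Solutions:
 f(c) = C1*(cos(c)^2 + 2*cos(c) + 1)/(cos(c)^2 - 2*cos(c) + 1)


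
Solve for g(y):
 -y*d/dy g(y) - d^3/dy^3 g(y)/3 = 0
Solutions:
 g(y) = C1 + Integral(C2*airyai(-3^(1/3)*y) + C3*airybi(-3^(1/3)*y), y)


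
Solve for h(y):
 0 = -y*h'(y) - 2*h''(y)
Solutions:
 h(y) = C1 + C2*erf(y/2)


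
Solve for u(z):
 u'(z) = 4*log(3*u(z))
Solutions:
 -Integral(1/(log(_y) + log(3)), (_y, u(z)))/4 = C1 - z


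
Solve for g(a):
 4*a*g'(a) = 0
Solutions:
 g(a) = C1


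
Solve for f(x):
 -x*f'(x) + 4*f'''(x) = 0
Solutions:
 f(x) = C1 + Integral(C2*airyai(2^(1/3)*x/2) + C3*airybi(2^(1/3)*x/2), x)


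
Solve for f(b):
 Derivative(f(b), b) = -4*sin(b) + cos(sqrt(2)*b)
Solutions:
 f(b) = C1 + sqrt(2)*sin(sqrt(2)*b)/2 + 4*cos(b)


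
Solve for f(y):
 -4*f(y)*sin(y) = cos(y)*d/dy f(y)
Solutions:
 f(y) = C1*cos(y)^4


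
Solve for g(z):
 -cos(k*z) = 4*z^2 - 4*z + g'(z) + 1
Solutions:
 g(z) = C1 - 4*z^3/3 + 2*z^2 - z - sin(k*z)/k


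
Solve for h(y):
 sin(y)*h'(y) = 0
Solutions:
 h(y) = C1


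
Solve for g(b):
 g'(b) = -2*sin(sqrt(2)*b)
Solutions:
 g(b) = C1 + sqrt(2)*cos(sqrt(2)*b)


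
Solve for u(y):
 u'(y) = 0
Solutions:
 u(y) = C1


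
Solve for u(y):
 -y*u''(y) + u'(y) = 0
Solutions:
 u(y) = C1 + C2*y^2


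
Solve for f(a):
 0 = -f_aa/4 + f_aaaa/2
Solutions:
 f(a) = C1 + C2*a + C3*exp(-sqrt(2)*a/2) + C4*exp(sqrt(2)*a/2)


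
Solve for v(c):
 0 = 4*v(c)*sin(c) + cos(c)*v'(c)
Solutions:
 v(c) = C1*cos(c)^4


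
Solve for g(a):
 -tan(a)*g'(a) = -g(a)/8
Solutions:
 g(a) = C1*sin(a)^(1/8)


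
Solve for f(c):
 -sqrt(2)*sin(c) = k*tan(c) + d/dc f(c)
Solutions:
 f(c) = C1 + k*log(cos(c)) + sqrt(2)*cos(c)


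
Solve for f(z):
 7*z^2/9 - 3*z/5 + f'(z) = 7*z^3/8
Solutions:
 f(z) = C1 + 7*z^4/32 - 7*z^3/27 + 3*z^2/10


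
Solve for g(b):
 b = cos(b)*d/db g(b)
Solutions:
 g(b) = C1 + Integral(b/cos(b), b)


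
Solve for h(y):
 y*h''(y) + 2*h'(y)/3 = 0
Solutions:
 h(y) = C1 + C2*y^(1/3)


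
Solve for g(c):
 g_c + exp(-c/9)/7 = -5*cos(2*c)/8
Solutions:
 g(c) = C1 - 5*sin(2*c)/16 + 9*exp(-c/9)/7


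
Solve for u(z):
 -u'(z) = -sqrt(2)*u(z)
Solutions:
 u(z) = C1*exp(sqrt(2)*z)


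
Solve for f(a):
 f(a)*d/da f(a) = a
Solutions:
 f(a) = -sqrt(C1 + a^2)
 f(a) = sqrt(C1 + a^2)


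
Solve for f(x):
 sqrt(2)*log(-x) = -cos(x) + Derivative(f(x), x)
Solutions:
 f(x) = C1 + sqrt(2)*x*(log(-x) - 1) + sin(x)


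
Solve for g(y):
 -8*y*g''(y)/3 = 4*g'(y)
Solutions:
 g(y) = C1 + C2/sqrt(y)


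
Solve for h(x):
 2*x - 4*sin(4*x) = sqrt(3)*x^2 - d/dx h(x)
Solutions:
 h(x) = C1 + sqrt(3)*x^3/3 - x^2 - cos(4*x)


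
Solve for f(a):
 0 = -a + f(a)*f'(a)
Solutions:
 f(a) = -sqrt(C1 + a^2)
 f(a) = sqrt(C1 + a^2)


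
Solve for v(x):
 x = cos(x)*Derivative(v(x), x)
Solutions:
 v(x) = C1 + Integral(x/cos(x), x)


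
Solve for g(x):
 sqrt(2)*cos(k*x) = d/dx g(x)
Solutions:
 g(x) = C1 + sqrt(2)*sin(k*x)/k


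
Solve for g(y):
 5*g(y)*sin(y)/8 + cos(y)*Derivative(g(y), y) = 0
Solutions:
 g(y) = C1*cos(y)^(5/8)


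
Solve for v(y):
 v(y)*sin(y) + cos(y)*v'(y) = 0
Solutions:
 v(y) = C1*cos(y)


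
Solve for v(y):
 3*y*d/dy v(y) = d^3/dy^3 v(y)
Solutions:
 v(y) = C1 + Integral(C2*airyai(3^(1/3)*y) + C3*airybi(3^(1/3)*y), y)


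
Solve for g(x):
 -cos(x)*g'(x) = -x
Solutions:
 g(x) = C1 + Integral(x/cos(x), x)


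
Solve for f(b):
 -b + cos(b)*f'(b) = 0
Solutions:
 f(b) = C1 + Integral(b/cos(b), b)


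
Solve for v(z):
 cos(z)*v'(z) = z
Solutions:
 v(z) = C1 + Integral(z/cos(z), z)


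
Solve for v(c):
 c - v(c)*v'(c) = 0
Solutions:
 v(c) = -sqrt(C1 + c^2)
 v(c) = sqrt(C1 + c^2)


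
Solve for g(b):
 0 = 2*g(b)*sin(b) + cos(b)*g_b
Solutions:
 g(b) = C1*cos(b)^2


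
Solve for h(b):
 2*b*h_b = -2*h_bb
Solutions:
 h(b) = C1 + C2*erf(sqrt(2)*b/2)


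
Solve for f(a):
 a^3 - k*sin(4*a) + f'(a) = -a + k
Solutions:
 f(a) = C1 - a^4/4 - a^2/2 + a*k - k*cos(4*a)/4


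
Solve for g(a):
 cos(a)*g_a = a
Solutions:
 g(a) = C1 + Integral(a/cos(a), a)


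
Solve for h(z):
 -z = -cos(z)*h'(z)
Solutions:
 h(z) = C1 + Integral(z/cos(z), z)


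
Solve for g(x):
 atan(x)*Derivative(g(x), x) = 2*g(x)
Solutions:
 g(x) = C1*exp(2*Integral(1/atan(x), x))


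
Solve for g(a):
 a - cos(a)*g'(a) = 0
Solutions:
 g(a) = C1 + Integral(a/cos(a), a)


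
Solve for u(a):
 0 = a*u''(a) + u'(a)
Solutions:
 u(a) = C1 + C2*log(a)


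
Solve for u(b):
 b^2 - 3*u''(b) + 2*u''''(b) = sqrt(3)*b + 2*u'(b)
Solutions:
 u(b) = C1 + C2*exp(-2^(1/3)*b*(2^(1/3)/(sqrt(2) + 2)^(1/3) + (sqrt(2) + 2)^(1/3))/4)*sin(2^(1/3)*sqrt(3)*b*(-(sqrt(2) + 2)^(1/3) + 2^(1/3)/(sqrt(2) + 2)^(1/3))/4) + C3*exp(-2^(1/3)*b*(2^(1/3)/(sqrt(2) + 2)^(1/3) + (sqrt(2) + 2)^(1/3))/4)*cos(2^(1/3)*sqrt(3)*b*(-(sqrt(2) + 2)^(1/3) + 2^(1/3)/(sqrt(2) + 2)^(1/3))/4) + C4*exp(2^(1/3)*b*(2^(1/3)/(sqrt(2) + 2)^(1/3) + (sqrt(2) + 2)^(1/3))/2) + b^3/6 - 3*b^2/4 - sqrt(3)*b^2/4 + 3*sqrt(3)*b/4 + 9*b/4


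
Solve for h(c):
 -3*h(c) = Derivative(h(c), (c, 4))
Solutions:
 h(c) = (C1*sin(sqrt(2)*3^(1/4)*c/2) + C2*cos(sqrt(2)*3^(1/4)*c/2))*exp(-sqrt(2)*3^(1/4)*c/2) + (C3*sin(sqrt(2)*3^(1/4)*c/2) + C4*cos(sqrt(2)*3^(1/4)*c/2))*exp(sqrt(2)*3^(1/4)*c/2)


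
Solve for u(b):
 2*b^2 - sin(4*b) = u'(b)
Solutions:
 u(b) = C1 + 2*b^3/3 + cos(4*b)/4


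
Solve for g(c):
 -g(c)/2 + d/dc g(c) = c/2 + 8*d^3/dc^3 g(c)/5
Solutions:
 g(c) = C1*exp(30^(1/3)*c*(30^(1/3)/(sqrt(51) + 9)^(1/3) + (sqrt(51) + 9)^(1/3))/24)*sin(10^(1/3)*3^(1/6)*c*(-3^(2/3)*(sqrt(51) + 9)^(1/3) + 3*10^(1/3)/(sqrt(51) + 9)^(1/3))/24) + C2*exp(30^(1/3)*c*(30^(1/3)/(sqrt(51) + 9)^(1/3) + (sqrt(51) + 9)^(1/3))/24)*cos(10^(1/3)*3^(1/6)*c*(-3^(2/3)*(sqrt(51) + 9)^(1/3) + 3*10^(1/3)/(sqrt(51) + 9)^(1/3))/24) + C3*exp(-30^(1/3)*c*(30^(1/3)/(sqrt(51) + 9)^(1/3) + (sqrt(51) + 9)^(1/3))/12) - c - 2


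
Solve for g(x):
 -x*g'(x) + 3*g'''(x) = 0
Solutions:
 g(x) = C1 + Integral(C2*airyai(3^(2/3)*x/3) + C3*airybi(3^(2/3)*x/3), x)


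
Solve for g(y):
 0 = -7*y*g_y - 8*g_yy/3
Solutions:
 g(y) = C1 + C2*erf(sqrt(21)*y/4)


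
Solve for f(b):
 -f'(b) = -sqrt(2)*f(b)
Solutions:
 f(b) = C1*exp(sqrt(2)*b)


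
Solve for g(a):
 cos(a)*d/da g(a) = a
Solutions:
 g(a) = C1 + Integral(a/cos(a), a)


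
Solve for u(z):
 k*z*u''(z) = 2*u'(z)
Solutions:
 u(z) = C1 + z^(((re(k) + 2)*re(k) + im(k)^2)/(re(k)^2 + im(k)^2))*(C2*sin(2*log(z)*Abs(im(k))/(re(k)^2 + im(k)^2)) + C3*cos(2*log(z)*im(k)/(re(k)^2 + im(k)^2)))


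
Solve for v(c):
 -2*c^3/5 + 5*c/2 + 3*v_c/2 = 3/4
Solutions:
 v(c) = C1 + c^4/15 - 5*c^2/6 + c/2


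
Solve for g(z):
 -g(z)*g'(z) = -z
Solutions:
 g(z) = -sqrt(C1 + z^2)
 g(z) = sqrt(C1 + z^2)


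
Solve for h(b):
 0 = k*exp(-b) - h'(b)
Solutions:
 h(b) = C1 - k*exp(-b)


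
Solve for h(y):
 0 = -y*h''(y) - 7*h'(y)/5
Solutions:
 h(y) = C1 + C2/y^(2/5)


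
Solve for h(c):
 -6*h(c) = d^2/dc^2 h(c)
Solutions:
 h(c) = C1*sin(sqrt(6)*c) + C2*cos(sqrt(6)*c)


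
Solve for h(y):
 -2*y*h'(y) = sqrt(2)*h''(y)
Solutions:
 h(y) = C1 + C2*erf(2^(3/4)*y/2)


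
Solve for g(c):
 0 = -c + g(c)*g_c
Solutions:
 g(c) = -sqrt(C1 + c^2)
 g(c) = sqrt(C1 + c^2)


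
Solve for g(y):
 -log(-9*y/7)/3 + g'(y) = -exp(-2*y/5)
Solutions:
 g(y) = C1 + y*log(-y)/3 + y*(-log(7) - 1 + 2*log(3))/3 + 5*exp(-2*y/5)/2


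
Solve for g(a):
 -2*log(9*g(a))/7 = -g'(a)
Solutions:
 -7*Integral(1/(log(_y) + 2*log(3)), (_y, g(a)))/2 = C1 - a


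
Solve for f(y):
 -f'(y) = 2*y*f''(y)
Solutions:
 f(y) = C1 + C2*sqrt(y)


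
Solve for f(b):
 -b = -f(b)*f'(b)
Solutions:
 f(b) = -sqrt(C1 + b^2)
 f(b) = sqrt(C1 + b^2)


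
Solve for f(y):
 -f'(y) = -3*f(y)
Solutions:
 f(y) = C1*exp(3*y)


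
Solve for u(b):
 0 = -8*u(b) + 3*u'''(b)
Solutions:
 u(b) = C3*exp(2*3^(2/3)*b/3) + (C1*sin(3^(1/6)*b) + C2*cos(3^(1/6)*b))*exp(-3^(2/3)*b/3)


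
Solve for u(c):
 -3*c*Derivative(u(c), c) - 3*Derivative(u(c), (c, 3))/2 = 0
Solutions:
 u(c) = C1 + Integral(C2*airyai(-2^(1/3)*c) + C3*airybi(-2^(1/3)*c), c)


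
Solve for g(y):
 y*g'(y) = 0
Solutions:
 g(y) = C1


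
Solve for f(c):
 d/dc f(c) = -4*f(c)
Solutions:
 f(c) = C1*exp(-4*c)


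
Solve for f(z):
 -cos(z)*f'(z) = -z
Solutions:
 f(z) = C1 + Integral(z/cos(z), z)


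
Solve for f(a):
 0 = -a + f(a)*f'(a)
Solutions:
 f(a) = -sqrt(C1 + a^2)
 f(a) = sqrt(C1 + a^2)


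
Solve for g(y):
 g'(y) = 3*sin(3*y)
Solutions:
 g(y) = C1 - cos(3*y)


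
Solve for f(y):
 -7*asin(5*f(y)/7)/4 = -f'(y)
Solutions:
 Integral(1/asin(5*_y/7), (_y, f(y))) = C1 + 7*y/4


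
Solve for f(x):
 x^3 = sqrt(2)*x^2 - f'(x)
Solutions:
 f(x) = C1 - x^4/4 + sqrt(2)*x^3/3


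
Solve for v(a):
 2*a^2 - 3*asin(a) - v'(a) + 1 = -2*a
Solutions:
 v(a) = C1 + 2*a^3/3 + a^2 - 3*a*asin(a) + a - 3*sqrt(1 - a^2)


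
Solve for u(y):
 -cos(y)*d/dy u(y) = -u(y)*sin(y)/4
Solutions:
 u(y) = C1/cos(y)^(1/4)


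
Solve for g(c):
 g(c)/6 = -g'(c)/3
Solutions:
 g(c) = C1*exp(-c/2)


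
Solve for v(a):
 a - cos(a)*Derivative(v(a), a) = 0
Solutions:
 v(a) = C1 + Integral(a/cos(a), a)


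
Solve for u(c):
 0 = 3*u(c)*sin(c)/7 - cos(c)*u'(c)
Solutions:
 u(c) = C1/cos(c)^(3/7)


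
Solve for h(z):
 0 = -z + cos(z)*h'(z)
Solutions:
 h(z) = C1 + Integral(z/cos(z), z)


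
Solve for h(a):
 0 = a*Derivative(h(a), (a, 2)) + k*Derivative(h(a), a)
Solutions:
 h(a) = C1 + a^(1 - re(k))*(C2*sin(log(a)*Abs(im(k))) + C3*cos(log(a)*im(k)))


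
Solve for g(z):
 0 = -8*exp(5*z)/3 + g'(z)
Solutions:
 g(z) = C1 + 8*exp(5*z)/15


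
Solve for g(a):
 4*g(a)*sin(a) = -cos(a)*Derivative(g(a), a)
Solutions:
 g(a) = C1*cos(a)^4


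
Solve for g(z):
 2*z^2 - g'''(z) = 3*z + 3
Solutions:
 g(z) = C1 + C2*z + C3*z^2 + z^5/30 - z^4/8 - z^3/2


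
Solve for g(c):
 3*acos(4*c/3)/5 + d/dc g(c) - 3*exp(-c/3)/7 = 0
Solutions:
 g(c) = C1 - 3*c*acos(4*c/3)/5 + 3*sqrt(9 - 16*c^2)/20 - 9*exp(-c/3)/7


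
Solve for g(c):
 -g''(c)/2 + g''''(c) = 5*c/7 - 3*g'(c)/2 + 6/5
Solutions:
 g(c) = C1 + C2*exp(6^(1/3)*c*(6^(1/3)/(sqrt(723) + 27)^(1/3) + (sqrt(723) + 27)^(1/3))/12)*sin(2^(1/3)*3^(1/6)*c*(-3^(2/3)*(sqrt(723) + 27)^(1/3) + 3*2^(1/3)/(sqrt(723) + 27)^(1/3))/12) + C3*exp(6^(1/3)*c*(6^(1/3)/(sqrt(723) + 27)^(1/3) + (sqrt(723) + 27)^(1/3))/12)*cos(2^(1/3)*3^(1/6)*c*(-3^(2/3)*(sqrt(723) + 27)^(1/3) + 3*2^(1/3)/(sqrt(723) + 27)^(1/3))/12) + C4*exp(-6^(1/3)*c*(6^(1/3)/(sqrt(723) + 27)^(1/3) + (sqrt(723) + 27)^(1/3))/6) + 5*c^2/21 + 302*c/315


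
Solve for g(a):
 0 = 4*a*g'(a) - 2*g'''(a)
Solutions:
 g(a) = C1 + Integral(C2*airyai(2^(1/3)*a) + C3*airybi(2^(1/3)*a), a)


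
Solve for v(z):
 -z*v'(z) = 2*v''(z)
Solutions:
 v(z) = C1 + C2*erf(z/2)


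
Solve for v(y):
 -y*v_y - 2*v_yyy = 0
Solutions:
 v(y) = C1 + Integral(C2*airyai(-2^(2/3)*y/2) + C3*airybi(-2^(2/3)*y/2), y)


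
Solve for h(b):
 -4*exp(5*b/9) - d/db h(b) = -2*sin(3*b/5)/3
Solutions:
 h(b) = C1 - 36*exp(5*b/9)/5 - 10*cos(3*b/5)/9


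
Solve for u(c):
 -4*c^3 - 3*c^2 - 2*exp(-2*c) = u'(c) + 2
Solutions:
 u(c) = C1 - c^4 - c^3 - 2*c + exp(-2*c)


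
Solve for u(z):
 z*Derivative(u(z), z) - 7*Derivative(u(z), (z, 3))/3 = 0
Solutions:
 u(z) = C1 + Integral(C2*airyai(3^(1/3)*7^(2/3)*z/7) + C3*airybi(3^(1/3)*7^(2/3)*z/7), z)


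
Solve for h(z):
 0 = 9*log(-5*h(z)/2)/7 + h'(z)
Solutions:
 7*Integral(1/(log(-_y) - log(2) + log(5)), (_y, h(z)))/9 = C1 - z


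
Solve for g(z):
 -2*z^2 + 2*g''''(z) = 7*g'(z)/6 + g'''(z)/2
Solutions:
 g(z) = C1 + C2*exp(z*(-(12*sqrt(1771) + 505)^(1/3) - 1/(12*sqrt(1771) + 505)^(1/3) + 2)/24)*sin(sqrt(3)*z*(-(12*sqrt(1771) + 505)^(1/3) + (12*sqrt(1771) + 505)^(-1/3))/24) + C3*exp(z*(-(12*sqrt(1771) + 505)^(1/3) - 1/(12*sqrt(1771) + 505)^(1/3) + 2)/24)*cos(sqrt(3)*z*(-(12*sqrt(1771) + 505)^(1/3) + (12*sqrt(1771) + 505)^(-1/3))/24) + C4*exp(z*((12*sqrt(1771) + 505)^(-1/3) + 1 + (12*sqrt(1771) + 505)^(1/3))/12) - 4*z^3/7 + 72*z/49


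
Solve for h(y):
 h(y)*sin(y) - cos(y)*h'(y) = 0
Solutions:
 h(y) = C1/cos(y)


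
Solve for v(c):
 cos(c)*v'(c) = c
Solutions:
 v(c) = C1 + Integral(c/cos(c), c)


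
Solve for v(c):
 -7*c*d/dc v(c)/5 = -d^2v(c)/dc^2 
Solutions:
 v(c) = C1 + C2*erfi(sqrt(70)*c/10)


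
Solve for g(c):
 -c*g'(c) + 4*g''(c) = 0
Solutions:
 g(c) = C1 + C2*erfi(sqrt(2)*c/4)


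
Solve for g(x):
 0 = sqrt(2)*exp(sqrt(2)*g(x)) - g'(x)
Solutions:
 g(x) = sqrt(2)*(2*log(-1/(C1 + sqrt(2)*x)) - log(2))/4


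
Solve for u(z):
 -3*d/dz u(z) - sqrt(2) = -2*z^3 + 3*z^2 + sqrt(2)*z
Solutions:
 u(z) = C1 + z^4/6 - z^3/3 - sqrt(2)*z^2/6 - sqrt(2)*z/3


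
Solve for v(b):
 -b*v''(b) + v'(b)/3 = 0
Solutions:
 v(b) = C1 + C2*b^(4/3)


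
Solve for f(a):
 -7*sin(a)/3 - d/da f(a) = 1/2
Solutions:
 f(a) = C1 - a/2 + 7*cos(a)/3


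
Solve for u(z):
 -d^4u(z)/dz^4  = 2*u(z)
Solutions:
 u(z) = (C1*sin(2^(3/4)*z/2) + C2*cos(2^(3/4)*z/2))*exp(-2^(3/4)*z/2) + (C3*sin(2^(3/4)*z/2) + C4*cos(2^(3/4)*z/2))*exp(2^(3/4)*z/2)


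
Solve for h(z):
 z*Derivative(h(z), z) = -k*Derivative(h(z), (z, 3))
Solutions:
 h(z) = C1 + Integral(C2*airyai(z*(-1/k)^(1/3)) + C3*airybi(z*(-1/k)^(1/3)), z)


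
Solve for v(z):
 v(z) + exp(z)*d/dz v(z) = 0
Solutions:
 v(z) = C1*exp(exp(-z))


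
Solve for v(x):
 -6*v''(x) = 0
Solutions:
 v(x) = C1 + C2*x


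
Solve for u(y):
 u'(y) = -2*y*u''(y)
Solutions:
 u(y) = C1 + C2*sqrt(y)


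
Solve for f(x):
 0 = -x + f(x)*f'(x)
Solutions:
 f(x) = -sqrt(C1 + x^2)
 f(x) = sqrt(C1 + x^2)


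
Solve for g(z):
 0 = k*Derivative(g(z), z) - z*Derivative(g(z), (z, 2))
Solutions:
 g(z) = C1 + z^(re(k) + 1)*(C2*sin(log(z)*Abs(im(k))) + C3*cos(log(z)*im(k)))


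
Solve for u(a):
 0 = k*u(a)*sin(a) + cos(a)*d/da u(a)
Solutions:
 u(a) = C1*exp(k*log(cos(a)))


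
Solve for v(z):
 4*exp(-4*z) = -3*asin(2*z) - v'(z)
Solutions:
 v(z) = C1 - 3*z*asin(2*z) - 3*sqrt(1 - 4*z^2)/2 + exp(-4*z)


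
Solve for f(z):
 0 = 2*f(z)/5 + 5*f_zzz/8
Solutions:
 f(z) = C3*exp(-2*10^(1/3)*z/5) + (C1*sin(10^(1/3)*sqrt(3)*z/5) + C2*cos(10^(1/3)*sqrt(3)*z/5))*exp(10^(1/3)*z/5)


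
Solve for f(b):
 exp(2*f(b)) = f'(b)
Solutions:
 f(b) = log(-sqrt(-1/(C1 + b))) - log(2)/2
 f(b) = log(-1/(C1 + b))/2 - log(2)/2


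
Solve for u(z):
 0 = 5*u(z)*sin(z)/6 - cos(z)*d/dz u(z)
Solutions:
 u(z) = C1/cos(z)^(5/6)


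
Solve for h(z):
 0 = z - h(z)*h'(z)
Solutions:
 h(z) = -sqrt(C1 + z^2)
 h(z) = sqrt(C1 + z^2)


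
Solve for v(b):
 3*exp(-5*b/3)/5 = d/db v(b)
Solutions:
 v(b) = C1 - 9*exp(-5*b/3)/25


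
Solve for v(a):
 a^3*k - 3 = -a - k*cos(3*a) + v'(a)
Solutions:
 v(a) = C1 + a^4*k/4 + a^2/2 - 3*a + k*sin(3*a)/3


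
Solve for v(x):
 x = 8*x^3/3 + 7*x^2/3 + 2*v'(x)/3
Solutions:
 v(x) = C1 - x^4 - 7*x^3/6 + 3*x^2/4


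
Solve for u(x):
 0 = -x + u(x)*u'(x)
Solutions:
 u(x) = -sqrt(C1 + x^2)
 u(x) = sqrt(C1 + x^2)


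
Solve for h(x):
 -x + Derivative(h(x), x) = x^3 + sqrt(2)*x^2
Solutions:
 h(x) = C1 + x^4/4 + sqrt(2)*x^3/3 + x^2/2


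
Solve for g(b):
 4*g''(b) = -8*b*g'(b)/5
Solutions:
 g(b) = C1 + C2*erf(sqrt(5)*b/5)


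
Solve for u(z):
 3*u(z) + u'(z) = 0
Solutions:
 u(z) = C1*exp(-3*z)


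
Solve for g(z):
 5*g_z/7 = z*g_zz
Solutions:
 g(z) = C1 + C2*z^(12/7)


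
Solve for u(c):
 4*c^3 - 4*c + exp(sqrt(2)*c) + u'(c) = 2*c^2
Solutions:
 u(c) = C1 - c^4 + 2*c^3/3 + 2*c^2 - sqrt(2)*exp(sqrt(2)*c)/2


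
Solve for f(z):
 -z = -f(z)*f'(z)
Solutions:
 f(z) = -sqrt(C1 + z^2)
 f(z) = sqrt(C1 + z^2)


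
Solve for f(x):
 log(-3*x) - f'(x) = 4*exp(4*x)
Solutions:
 f(x) = C1 + x*log(-x) + x*(-1 + log(3)) - exp(4*x)


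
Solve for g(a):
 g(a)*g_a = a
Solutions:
 g(a) = -sqrt(C1 + a^2)
 g(a) = sqrt(C1 + a^2)


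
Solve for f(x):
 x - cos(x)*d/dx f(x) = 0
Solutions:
 f(x) = C1 + Integral(x/cos(x), x)


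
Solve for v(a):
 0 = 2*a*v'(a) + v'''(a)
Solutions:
 v(a) = C1 + Integral(C2*airyai(-2^(1/3)*a) + C3*airybi(-2^(1/3)*a), a)


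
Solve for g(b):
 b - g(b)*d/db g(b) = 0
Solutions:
 g(b) = -sqrt(C1 + b^2)
 g(b) = sqrt(C1 + b^2)


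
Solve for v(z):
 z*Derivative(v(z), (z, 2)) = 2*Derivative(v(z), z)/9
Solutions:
 v(z) = C1 + C2*z^(11/9)


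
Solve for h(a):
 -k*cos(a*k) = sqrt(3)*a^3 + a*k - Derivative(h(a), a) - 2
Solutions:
 h(a) = C1 + sqrt(3)*a^4/4 + a^2*k/2 - 2*a + sin(a*k)


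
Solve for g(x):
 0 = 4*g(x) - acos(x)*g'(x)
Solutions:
 g(x) = C1*exp(4*Integral(1/acos(x), x))


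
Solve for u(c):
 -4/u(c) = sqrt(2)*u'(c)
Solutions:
 u(c) = -sqrt(C1 - 4*sqrt(2)*c)
 u(c) = sqrt(C1 - 4*sqrt(2)*c)


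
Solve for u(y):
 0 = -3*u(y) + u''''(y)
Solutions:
 u(y) = C1*exp(-3^(1/4)*y) + C2*exp(3^(1/4)*y) + C3*sin(3^(1/4)*y) + C4*cos(3^(1/4)*y)


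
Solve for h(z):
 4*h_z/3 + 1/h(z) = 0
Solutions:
 h(z) = -sqrt(C1 - 6*z)/2
 h(z) = sqrt(C1 - 6*z)/2


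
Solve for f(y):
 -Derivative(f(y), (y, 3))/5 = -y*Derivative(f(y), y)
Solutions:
 f(y) = C1 + Integral(C2*airyai(5^(1/3)*y) + C3*airybi(5^(1/3)*y), y)


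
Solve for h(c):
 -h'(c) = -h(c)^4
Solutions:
 h(c) = (-1/(C1 + 3*c))^(1/3)
 h(c) = (-1/(C1 + c))^(1/3)*(-3^(2/3) - 3*3^(1/6)*I)/6
 h(c) = (-1/(C1 + c))^(1/3)*(-3^(2/3) + 3*3^(1/6)*I)/6


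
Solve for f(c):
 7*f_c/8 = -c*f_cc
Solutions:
 f(c) = C1 + C2*c^(1/8)


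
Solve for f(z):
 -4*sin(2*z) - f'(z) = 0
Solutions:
 f(z) = C1 + 2*cos(2*z)


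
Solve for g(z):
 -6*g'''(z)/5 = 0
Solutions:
 g(z) = C1 + C2*z + C3*z^2


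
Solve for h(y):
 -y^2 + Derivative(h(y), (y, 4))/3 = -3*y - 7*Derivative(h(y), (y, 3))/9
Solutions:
 h(y) = C1 + C2*y + C3*y^2 + C4*exp(-7*y/3) + 3*y^5/140 - 81*y^4/392 + 243*y^3/686


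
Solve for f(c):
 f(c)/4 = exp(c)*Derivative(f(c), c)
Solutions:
 f(c) = C1*exp(-exp(-c)/4)


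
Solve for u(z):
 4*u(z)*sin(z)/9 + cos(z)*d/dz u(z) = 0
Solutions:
 u(z) = C1*cos(z)^(4/9)


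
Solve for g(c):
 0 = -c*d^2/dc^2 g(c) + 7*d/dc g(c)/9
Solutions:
 g(c) = C1 + C2*c^(16/9)


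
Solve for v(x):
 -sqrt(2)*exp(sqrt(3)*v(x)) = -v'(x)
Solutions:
 v(x) = sqrt(3)*(2*log(-1/(C1 + sqrt(2)*x)) - log(3))/6


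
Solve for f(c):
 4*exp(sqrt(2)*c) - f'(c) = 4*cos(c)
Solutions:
 f(c) = C1 + 2*sqrt(2)*exp(sqrt(2)*c) - 4*sin(c)


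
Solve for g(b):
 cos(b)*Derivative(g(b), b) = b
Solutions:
 g(b) = C1 + Integral(b/cos(b), b)


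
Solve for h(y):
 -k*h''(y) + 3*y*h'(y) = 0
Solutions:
 h(y) = C1 + C2*erf(sqrt(6)*y*sqrt(-1/k)/2)/sqrt(-1/k)


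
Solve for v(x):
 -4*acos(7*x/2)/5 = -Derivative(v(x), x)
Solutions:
 v(x) = C1 + 4*x*acos(7*x/2)/5 - 4*sqrt(4 - 49*x^2)/35


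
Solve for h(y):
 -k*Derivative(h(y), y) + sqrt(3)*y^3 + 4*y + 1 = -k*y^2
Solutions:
 h(y) = C1 + y^3/3 + sqrt(3)*y^4/(4*k) + 2*y^2/k + y/k


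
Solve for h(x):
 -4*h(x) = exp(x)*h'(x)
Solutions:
 h(x) = C1*exp(4*exp(-x))


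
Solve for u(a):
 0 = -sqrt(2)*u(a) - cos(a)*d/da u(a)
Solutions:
 u(a) = C1*(sin(a) - 1)^(sqrt(2)/2)/(sin(a) + 1)^(sqrt(2)/2)


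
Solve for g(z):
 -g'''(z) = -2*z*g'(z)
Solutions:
 g(z) = C1 + Integral(C2*airyai(2^(1/3)*z) + C3*airybi(2^(1/3)*z), z)


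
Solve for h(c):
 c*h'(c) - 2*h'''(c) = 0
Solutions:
 h(c) = C1 + Integral(C2*airyai(2^(2/3)*c/2) + C3*airybi(2^(2/3)*c/2), c)


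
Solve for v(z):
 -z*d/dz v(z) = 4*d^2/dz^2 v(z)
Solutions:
 v(z) = C1 + C2*erf(sqrt(2)*z/4)


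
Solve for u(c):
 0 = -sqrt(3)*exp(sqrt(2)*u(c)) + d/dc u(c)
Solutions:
 u(c) = sqrt(2)*(2*log(-1/(C1 + sqrt(3)*c)) - log(2))/4


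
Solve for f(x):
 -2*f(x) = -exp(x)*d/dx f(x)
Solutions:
 f(x) = C1*exp(-2*exp(-x))


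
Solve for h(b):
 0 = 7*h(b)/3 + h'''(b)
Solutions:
 h(b) = C3*exp(-3^(2/3)*7^(1/3)*b/3) + (C1*sin(3^(1/6)*7^(1/3)*b/2) + C2*cos(3^(1/6)*7^(1/3)*b/2))*exp(3^(2/3)*7^(1/3)*b/6)


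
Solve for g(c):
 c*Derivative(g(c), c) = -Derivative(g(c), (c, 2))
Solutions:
 g(c) = C1 + C2*erf(sqrt(2)*c/2)


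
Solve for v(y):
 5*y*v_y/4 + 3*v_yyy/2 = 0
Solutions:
 v(y) = C1 + Integral(C2*airyai(-5^(1/3)*6^(2/3)*y/6) + C3*airybi(-5^(1/3)*6^(2/3)*y/6), y)


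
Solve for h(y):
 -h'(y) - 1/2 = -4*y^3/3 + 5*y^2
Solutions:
 h(y) = C1 + y^4/3 - 5*y^3/3 - y/2


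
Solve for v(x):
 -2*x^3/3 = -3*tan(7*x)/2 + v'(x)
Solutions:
 v(x) = C1 - x^4/6 - 3*log(cos(7*x))/14


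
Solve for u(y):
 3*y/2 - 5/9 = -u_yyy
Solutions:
 u(y) = C1 + C2*y + C3*y^2 - y^4/16 + 5*y^3/54


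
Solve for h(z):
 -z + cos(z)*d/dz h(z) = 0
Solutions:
 h(z) = C1 + Integral(z/cos(z), z)


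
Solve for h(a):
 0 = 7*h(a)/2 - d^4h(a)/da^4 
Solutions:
 h(a) = C1*exp(-2^(3/4)*7^(1/4)*a/2) + C2*exp(2^(3/4)*7^(1/4)*a/2) + C3*sin(2^(3/4)*7^(1/4)*a/2) + C4*cos(2^(3/4)*7^(1/4)*a/2)


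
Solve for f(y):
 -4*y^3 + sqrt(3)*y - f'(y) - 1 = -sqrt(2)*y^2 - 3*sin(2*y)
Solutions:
 f(y) = C1 - y^4 + sqrt(2)*y^3/3 + sqrt(3)*y^2/2 - y - 3*cos(2*y)/2


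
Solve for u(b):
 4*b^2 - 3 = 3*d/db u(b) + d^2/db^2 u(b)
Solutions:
 u(b) = C1 + C2*exp(-3*b) + 4*b^3/9 - 4*b^2/9 - 19*b/27


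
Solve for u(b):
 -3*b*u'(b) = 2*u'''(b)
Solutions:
 u(b) = C1 + Integral(C2*airyai(-2^(2/3)*3^(1/3)*b/2) + C3*airybi(-2^(2/3)*3^(1/3)*b/2), b)


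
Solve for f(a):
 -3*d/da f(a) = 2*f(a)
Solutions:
 f(a) = C1*exp(-2*a/3)


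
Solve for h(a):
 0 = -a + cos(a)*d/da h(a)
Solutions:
 h(a) = C1 + Integral(a/cos(a), a)


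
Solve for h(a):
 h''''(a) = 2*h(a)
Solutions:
 h(a) = C1*exp(-2^(1/4)*a) + C2*exp(2^(1/4)*a) + C3*sin(2^(1/4)*a) + C4*cos(2^(1/4)*a)


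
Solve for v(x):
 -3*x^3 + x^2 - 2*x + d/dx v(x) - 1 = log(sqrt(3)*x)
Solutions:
 v(x) = C1 + 3*x^4/4 - x^3/3 + x^2 + x*log(x) + x*log(3)/2


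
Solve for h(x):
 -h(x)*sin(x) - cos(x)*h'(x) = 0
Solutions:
 h(x) = C1*cos(x)


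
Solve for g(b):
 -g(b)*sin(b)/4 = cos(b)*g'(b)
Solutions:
 g(b) = C1*cos(b)^(1/4)


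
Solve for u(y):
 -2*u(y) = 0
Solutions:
 u(y) = 0


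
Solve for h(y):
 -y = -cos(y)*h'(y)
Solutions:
 h(y) = C1 + Integral(y/cos(y), y)


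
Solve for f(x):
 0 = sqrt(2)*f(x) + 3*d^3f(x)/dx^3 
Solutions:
 f(x) = C3*exp(-2^(1/6)*3^(2/3)*x/3) + (C1*sin(6^(1/6)*x/2) + C2*cos(6^(1/6)*x/2))*exp(2^(1/6)*3^(2/3)*x/6)


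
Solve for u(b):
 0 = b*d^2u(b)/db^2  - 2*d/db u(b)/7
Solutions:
 u(b) = C1 + C2*b^(9/7)


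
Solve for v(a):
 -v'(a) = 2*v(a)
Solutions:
 v(a) = C1*exp(-2*a)


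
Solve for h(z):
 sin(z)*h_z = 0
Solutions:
 h(z) = C1


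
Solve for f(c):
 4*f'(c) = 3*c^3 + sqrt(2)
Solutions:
 f(c) = C1 + 3*c^4/16 + sqrt(2)*c/4


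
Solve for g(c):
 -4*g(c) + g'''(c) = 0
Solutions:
 g(c) = C3*exp(2^(2/3)*c) + (C1*sin(2^(2/3)*sqrt(3)*c/2) + C2*cos(2^(2/3)*sqrt(3)*c/2))*exp(-2^(2/3)*c/2)


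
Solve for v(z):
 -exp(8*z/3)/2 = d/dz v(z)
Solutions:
 v(z) = C1 - 3*exp(8*z/3)/16


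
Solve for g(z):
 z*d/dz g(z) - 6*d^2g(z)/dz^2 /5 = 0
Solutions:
 g(z) = C1 + C2*erfi(sqrt(15)*z/6)


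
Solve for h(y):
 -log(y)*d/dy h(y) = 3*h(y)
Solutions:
 h(y) = C1*exp(-3*li(y))


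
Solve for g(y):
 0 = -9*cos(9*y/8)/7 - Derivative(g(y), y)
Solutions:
 g(y) = C1 - 8*sin(9*y/8)/7


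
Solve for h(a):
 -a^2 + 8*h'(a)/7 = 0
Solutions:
 h(a) = C1 + 7*a^3/24


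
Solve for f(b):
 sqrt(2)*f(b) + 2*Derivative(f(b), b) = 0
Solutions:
 f(b) = C1*exp(-sqrt(2)*b/2)


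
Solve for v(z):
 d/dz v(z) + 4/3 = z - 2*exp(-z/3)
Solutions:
 v(z) = C1 + z^2/2 - 4*z/3 + 6*exp(-z/3)


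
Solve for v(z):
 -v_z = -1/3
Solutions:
 v(z) = C1 + z/3


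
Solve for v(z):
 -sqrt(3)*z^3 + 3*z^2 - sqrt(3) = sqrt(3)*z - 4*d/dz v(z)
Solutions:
 v(z) = C1 + sqrt(3)*z^4/16 - z^3/4 + sqrt(3)*z^2/8 + sqrt(3)*z/4


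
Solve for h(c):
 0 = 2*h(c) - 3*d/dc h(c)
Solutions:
 h(c) = C1*exp(2*c/3)


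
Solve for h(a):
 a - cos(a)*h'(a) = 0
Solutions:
 h(a) = C1 + Integral(a/cos(a), a)


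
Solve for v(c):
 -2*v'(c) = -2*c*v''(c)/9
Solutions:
 v(c) = C1 + C2*c^10


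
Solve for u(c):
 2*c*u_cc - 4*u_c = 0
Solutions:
 u(c) = C1 + C2*c^3


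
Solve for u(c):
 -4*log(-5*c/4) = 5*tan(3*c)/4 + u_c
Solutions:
 u(c) = C1 - 4*c*log(-c) - 4*c*log(5) + 4*c + 8*c*log(2) + 5*log(cos(3*c))/12


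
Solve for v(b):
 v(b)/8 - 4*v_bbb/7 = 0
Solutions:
 v(b) = C3*exp(14^(1/3)*b/4) + (C1*sin(14^(1/3)*sqrt(3)*b/8) + C2*cos(14^(1/3)*sqrt(3)*b/8))*exp(-14^(1/3)*b/8)


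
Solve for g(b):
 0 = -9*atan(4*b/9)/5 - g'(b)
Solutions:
 g(b) = C1 - 9*b*atan(4*b/9)/5 + 81*log(16*b^2 + 81)/40


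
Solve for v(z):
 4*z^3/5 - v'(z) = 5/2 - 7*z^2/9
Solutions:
 v(z) = C1 + z^4/5 + 7*z^3/27 - 5*z/2


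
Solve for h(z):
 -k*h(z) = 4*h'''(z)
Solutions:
 h(z) = C1*exp(2^(1/3)*z*(-k)^(1/3)/2) + C2*exp(2^(1/3)*z*(-k)^(1/3)*(-1 + sqrt(3)*I)/4) + C3*exp(-2^(1/3)*z*(-k)^(1/3)*(1 + sqrt(3)*I)/4)


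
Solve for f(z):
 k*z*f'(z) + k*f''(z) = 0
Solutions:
 f(z) = C1 + C2*erf(sqrt(2)*z/2)


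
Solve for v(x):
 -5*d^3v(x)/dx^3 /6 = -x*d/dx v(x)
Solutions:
 v(x) = C1 + Integral(C2*airyai(5^(2/3)*6^(1/3)*x/5) + C3*airybi(5^(2/3)*6^(1/3)*x/5), x)


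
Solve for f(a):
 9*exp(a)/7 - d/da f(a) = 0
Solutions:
 f(a) = C1 + 9*exp(a)/7


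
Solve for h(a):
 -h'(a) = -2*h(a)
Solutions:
 h(a) = C1*exp(2*a)


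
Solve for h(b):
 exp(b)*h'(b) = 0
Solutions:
 h(b) = C1


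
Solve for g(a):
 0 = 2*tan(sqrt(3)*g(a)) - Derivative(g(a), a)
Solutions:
 g(a) = sqrt(3)*(pi - asin(C1*exp(2*sqrt(3)*a)))/3
 g(a) = sqrt(3)*asin(C1*exp(2*sqrt(3)*a))/3


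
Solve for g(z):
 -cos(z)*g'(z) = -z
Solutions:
 g(z) = C1 + Integral(z/cos(z), z)


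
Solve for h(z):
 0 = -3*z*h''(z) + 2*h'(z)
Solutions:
 h(z) = C1 + C2*z^(5/3)


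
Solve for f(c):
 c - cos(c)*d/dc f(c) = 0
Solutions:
 f(c) = C1 + Integral(c/cos(c), c)


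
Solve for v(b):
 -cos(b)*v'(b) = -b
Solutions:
 v(b) = C1 + Integral(b/cos(b), b)


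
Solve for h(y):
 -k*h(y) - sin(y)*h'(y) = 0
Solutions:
 h(y) = C1*exp(k*(-log(cos(y) - 1) + log(cos(y) + 1))/2)


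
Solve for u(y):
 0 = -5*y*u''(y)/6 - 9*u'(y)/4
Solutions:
 u(y) = C1 + C2/y^(17/10)


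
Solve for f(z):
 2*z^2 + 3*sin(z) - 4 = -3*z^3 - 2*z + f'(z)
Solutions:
 f(z) = C1 + 3*z^4/4 + 2*z^3/3 + z^2 - 4*z - 3*cos(z)


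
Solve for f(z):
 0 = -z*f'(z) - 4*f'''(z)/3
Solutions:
 f(z) = C1 + Integral(C2*airyai(-6^(1/3)*z/2) + C3*airybi(-6^(1/3)*z/2), z)


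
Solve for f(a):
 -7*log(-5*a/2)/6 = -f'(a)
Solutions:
 f(a) = C1 + 7*a*log(-a)/6 + 7*a*(-1 - log(2) + log(5))/6


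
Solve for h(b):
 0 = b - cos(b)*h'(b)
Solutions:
 h(b) = C1 + Integral(b/cos(b), b)


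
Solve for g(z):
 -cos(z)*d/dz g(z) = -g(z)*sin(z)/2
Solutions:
 g(z) = C1/sqrt(cos(z))


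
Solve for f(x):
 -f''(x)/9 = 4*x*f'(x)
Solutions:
 f(x) = C1 + C2*erf(3*sqrt(2)*x)


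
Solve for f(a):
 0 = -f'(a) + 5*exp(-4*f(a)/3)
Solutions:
 f(a) = 3*log(-I*(C1 + 20*a/3)^(1/4))
 f(a) = 3*log(I*(C1 + 20*a/3)^(1/4))
 f(a) = 3*log(-(C1 + 20*a/3)^(1/4))
 f(a) = 3*log(C1 + 20*a/3)/4


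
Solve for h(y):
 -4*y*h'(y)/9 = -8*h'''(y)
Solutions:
 h(y) = C1 + Integral(C2*airyai(12^(1/3)*y/6) + C3*airybi(12^(1/3)*y/6), y)


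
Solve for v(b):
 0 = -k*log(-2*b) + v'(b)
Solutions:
 v(b) = C1 + b*k*log(-b) + b*k*(-1 + log(2))


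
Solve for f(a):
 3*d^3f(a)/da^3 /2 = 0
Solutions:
 f(a) = C1 + C2*a + C3*a^2


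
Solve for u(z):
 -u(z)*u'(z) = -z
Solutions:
 u(z) = -sqrt(C1 + z^2)
 u(z) = sqrt(C1 + z^2)


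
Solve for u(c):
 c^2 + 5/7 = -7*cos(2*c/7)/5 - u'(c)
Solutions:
 u(c) = C1 - c^3/3 - 5*c/7 - 49*sin(c/7)*cos(c/7)/5


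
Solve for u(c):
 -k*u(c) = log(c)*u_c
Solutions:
 u(c) = C1*exp(-k*li(c))


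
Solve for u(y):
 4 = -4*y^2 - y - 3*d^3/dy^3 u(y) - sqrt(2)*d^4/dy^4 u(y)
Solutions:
 u(y) = C1 + C2*y + C3*y^2 + C4*exp(-3*sqrt(2)*y/2) - y^5/45 + y^4*(-3 + 8*sqrt(2))/216 + y^3*(-52 + 3*sqrt(2))/162


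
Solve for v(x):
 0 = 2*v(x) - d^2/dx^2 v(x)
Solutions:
 v(x) = C1*exp(-sqrt(2)*x) + C2*exp(sqrt(2)*x)


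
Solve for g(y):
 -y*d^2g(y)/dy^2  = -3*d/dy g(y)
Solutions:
 g(y) = C1 + C2*y^4


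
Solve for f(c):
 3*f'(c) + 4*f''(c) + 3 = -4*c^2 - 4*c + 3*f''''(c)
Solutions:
 f(c) = C1 + C2*exp(-2^(1/3)*c*(8/(sqrt(473) + 27)^(1/3) + 2^(1/3)*(sqrt(473) + 27)^(1/3))/12)*sin(2^(1/3)*sqrt(3)*c*(-2^(1/3)*(sqrt(473) + 27)^(1/3) + 8/(sqrt(473) + 27)^(1/3))/12) + C3*exp(-2^(1/3)*c*(8/(sqrt(473) + 27)^(1/3) + 2^(1/3)*(sqrt(473) + 27)^(1/3))/12)*cos(2^(1/3)*sqrt(3)*c*(-2^(1/3)*(sqrt(473) + 27)^(1/3) + 8/(sqrt(473) + 27)^(1/3))/12) + C4*exp(2^(1/3)*c*(8/(sqrt(473) + 27)^(1/3) + 2^(1/3)*(sqrt(473) + 27)^(1/3))/6) - 4*c^3/9 + 10*c^2/9 - 107*c/27


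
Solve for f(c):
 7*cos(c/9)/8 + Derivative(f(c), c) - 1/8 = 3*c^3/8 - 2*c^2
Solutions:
 f(c) = C1 + 3*c^4/32 - 2*c^3/3 + c/8 - 63*sin(c/9)/8


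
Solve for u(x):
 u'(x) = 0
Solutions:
 u(x) = C1


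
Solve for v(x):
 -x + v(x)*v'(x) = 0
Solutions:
 v(x) = -sqrt(C1 + x^2)
 v(x) = sqrt(C1 + x^2)


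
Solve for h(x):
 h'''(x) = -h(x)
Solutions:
 h(x) = C3*exp(-x) + (C1*sin(sqrt(3)*x/2) + C2*cos(sqrt(3)*x/2))*exp(x/2)


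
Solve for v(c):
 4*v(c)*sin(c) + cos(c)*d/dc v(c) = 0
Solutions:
 v(c) = C1*cos(c)^4


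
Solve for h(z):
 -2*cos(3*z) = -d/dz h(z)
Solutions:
 h(z) = C1 + 2*sin(3*z)/3


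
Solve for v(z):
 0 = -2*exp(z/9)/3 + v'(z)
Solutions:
 v(z) = C1 + 6*exp(z/9)


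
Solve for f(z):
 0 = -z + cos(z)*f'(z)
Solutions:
 f(z) = C1 + Integral(z/cos(z), z)


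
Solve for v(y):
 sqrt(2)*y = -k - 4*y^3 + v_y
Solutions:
 v(y) = C1 + k*y + y^4 + sqrt(2)*y^2/2


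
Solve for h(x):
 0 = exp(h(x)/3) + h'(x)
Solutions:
 h(x) = 3*log(1/(C1 + x)) + 3*log(3)


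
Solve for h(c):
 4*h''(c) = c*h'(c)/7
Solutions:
 h(c) = C1 + C2*erfi(sqrt(14)*c/28)


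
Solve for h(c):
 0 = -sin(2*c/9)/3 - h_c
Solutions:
 h(c) = C1 + 3*cos(2*c/9)/2


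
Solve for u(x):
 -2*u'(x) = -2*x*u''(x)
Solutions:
 u(x) = C1 + C2*x^2


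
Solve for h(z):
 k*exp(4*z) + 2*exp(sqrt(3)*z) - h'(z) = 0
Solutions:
 h(z) = C1 + k*exp(4*z)/4 + 2*sqrt(3)*exp(sqrt(3)*z)/3


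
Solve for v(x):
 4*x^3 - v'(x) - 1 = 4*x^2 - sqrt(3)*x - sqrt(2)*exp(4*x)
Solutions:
 v(x) = C1 + x^4 - 4*x^3/3 + sqrt(3)*x^2/2 - x + sqrt(2)*exp(4*x)/4


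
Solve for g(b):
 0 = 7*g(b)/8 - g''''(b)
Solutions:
 g(b) = C1*exp(-14^(1/4)*b/2) + C2*exp(14^(1/4)*b/2) + C3*sin(14^(1/4)*b/2) + C4*cos(14^(1/4)*b/2)


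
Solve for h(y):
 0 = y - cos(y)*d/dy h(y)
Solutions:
 h(y) = C1 + Integral(y/cos(y), y)


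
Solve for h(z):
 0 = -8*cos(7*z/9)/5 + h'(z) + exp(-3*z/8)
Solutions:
 h(z) = C1 + 72*sin(7*z/9)/35 + 8*exp(-3*z/8)/3


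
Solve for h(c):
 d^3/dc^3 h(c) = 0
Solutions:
 h(c) = C1 + C2*c + C3*c^2


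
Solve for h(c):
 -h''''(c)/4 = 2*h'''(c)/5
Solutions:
 h(c) = C1 + C2*c + C3*c^2 + C4*exp(-8*c/5)


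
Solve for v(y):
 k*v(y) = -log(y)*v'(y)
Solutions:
 v(y) = C1*exp(-k*li(y))


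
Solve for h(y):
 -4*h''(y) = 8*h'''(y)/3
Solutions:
 h(y) = C1 + C2*y + C3*exp(-3*y/2)


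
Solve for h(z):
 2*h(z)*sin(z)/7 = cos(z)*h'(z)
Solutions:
 h(z) = C1/cos(z)^(2/7)


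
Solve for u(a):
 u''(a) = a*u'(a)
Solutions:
 u(a) = C1 + C2*erfi(sqrt(2)*a/2)


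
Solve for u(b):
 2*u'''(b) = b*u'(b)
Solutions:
 u(b) = C1 + Integral(C2*airyai(2^(2/3)*b/2) + C3*airybi(2^(2/3)*b/2), b)


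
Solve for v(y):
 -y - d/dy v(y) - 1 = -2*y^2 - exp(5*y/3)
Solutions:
 v(y) = C1 + 2*y^3/3 - y^2/2 - y + 3*exp(5*y/3)/5


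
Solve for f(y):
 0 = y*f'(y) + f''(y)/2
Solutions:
 f(y) = C1 + C2*erf(y)


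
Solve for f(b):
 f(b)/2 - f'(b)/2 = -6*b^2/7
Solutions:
 f(b) = C1*exp(b) - 12*b^2/7 - 24*b/7 - 24/7


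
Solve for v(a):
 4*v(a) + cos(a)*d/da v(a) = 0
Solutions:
 v(a) = C1*(sin(a)^2 - 2*sin(a) + 1)/(sin(a)^2 + 2*sin(a) + 1)


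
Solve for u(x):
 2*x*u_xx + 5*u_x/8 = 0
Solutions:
 u(x) = C1 + C2*x^(11/16)


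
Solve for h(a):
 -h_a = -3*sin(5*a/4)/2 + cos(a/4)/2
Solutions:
 h(a) = C1 - 2*sin(a/4) - 6*cos(5*a/4)/5


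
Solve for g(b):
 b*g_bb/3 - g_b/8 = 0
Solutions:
 g(b) = C1 + C2*b^(11/8)


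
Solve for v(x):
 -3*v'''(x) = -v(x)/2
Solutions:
 v(x) = C3*exp(6^(2/3)*x/6) + (C1*sin(2^(2/3)*3^(1/6)*x/4) + C2*cos(2^(2/3)*3^(1/6)*x/4))*exp(-6^(2/3)*x/12)


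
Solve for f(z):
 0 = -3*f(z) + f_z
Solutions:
 f(z) = C1*exp(3*z)


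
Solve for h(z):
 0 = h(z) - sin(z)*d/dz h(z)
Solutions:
 h(z) = C1*sqrt(cos(z) - 1)/sqrt(cos(z) + 1)


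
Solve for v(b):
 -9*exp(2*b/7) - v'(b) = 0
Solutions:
 v(b) = C1 - 63*exp(2*b/7)/2


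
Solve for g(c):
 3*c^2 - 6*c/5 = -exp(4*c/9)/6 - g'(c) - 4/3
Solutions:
 g(c) = C1 - c^3 + 3*c^2/5 - 4*c/3 - 3*exp(4*c/9)/8


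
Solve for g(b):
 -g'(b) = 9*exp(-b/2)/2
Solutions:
 g(b) = C1 + 9*exp(-b/2)


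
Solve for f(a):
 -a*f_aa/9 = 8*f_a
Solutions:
 f(a) = C1 + C2/a^71
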